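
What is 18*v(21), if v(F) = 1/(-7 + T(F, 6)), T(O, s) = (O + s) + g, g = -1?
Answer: 18/19 ≈ 0.94737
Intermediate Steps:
T(O, s) = -1 + O + s (T(O, s) = (O + s) - 1 = -1 + O + s)
v(F) = 1/(-2 + F) (v(F) = 1/(-7 + (-1 + F + 6)) = 1/(-7 + (5 + F)) = 1/(-2 + F))
18*v(21) = 18/(-2 + 21) = 18/19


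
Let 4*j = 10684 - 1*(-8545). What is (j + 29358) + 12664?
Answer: 187317/4 ≈ 46829.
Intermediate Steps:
j = 19229/4 (j = (10684 - 1*(-8545))/4 = (10684 + 8545)/4 = (¼)*19229 = 19229/4 ≈ 4807.3)
(j + 29358) + 12664 = (19229/4 + 29358) + 12664 = 136661/4 + 12664 = 187317/4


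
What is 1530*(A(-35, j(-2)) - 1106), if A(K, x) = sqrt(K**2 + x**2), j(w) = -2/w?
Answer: -1692180 + 1530*sqrt(1226) ≈ -1.6386e+6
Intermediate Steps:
1530*(A(-35, j(-2)) - 1106) = 1530*(sqrt((-35)**2 + (-2/(-2))**2) - 1106) = 1530*(sqrt(1225 + (-2*(-1/2))**2) - 1106) = 1530*(sqrt(1225 + 1**2) - 1106) = 1530*(sqrt(1225 + 1) - 1106) = 1530*(sqrt(1226) - 1106) = 1530*(-1106 + sqrt(1226)) = -1692180 + 1530*sqrt(1226)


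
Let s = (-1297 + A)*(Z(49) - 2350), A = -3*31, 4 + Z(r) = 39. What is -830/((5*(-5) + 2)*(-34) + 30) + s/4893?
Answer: 26620745/40542 ≈ 656.62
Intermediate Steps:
Z(r) = 35 (Z(r) = -4 + 39 = 35)
A = -93
s = 3217850 (s = (-1297 - 93)*(35 - 2350) = -1390*(-2315) = 3217850)
-830/((5*(-5) + 2)*(-34) + 30) + s/4893 = -830/((5*(-5) + 2)*(-34) + 30) + 3217850/4893 = -830/((-25 + 2)*(-34) + 30) + 3217850*(1/4893) = -830/(-23*(-34) + 30) + 3217850/4893 = -830/(782 + 30) + 3217850/4893 = -830/812 + 3217850/4893 = -830*1/812 + 3217850/4893 = -415/406 + 3217850/4893 = 26620745/40542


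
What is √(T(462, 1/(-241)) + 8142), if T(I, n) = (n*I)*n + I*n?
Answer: √472784622/241 ≈ 90.222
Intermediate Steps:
T(I, n) = I*n + I*n² (T(I, n) = (I*n)*n + I*n = I*n² + I*n = I*n + I*n²)
√(T(462, 1/(-241)) + 8142) = √(462*(1 + 1/(-241))/(-241) + 8142) = √(462*(-1/241)*(1 - 1/241) + 8142) = √(462*(-1/241)*(240/241) + 8142) = √(-110880/58081 + 8142) = √(472784622/58081) = √472784622/241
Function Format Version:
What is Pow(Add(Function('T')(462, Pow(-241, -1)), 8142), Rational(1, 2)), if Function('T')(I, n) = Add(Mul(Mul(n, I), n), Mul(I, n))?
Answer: Mul(Rational(1, 241), Pow(472784622, Rational(1, 2))) ≈ 90.222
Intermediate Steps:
Function('T')(I, n) = Add(Mul(I, n), Mul(I, Pow(n, 2))) (Function('T')(I, n) = Add(Mul(Mul(I, n), n), Mul(I, n)) = Add(Mul(I, Pow(n, 2)), Mul(I, n)) = Add(Mul(I, n), Mul(I, Pow(n, 2))))
Pow(Add(Function('T')(462, Pow(-241, -1)), 8142), Rational(1, 2)) = Pow(Add(Mul(462, Pow(-241, -1), Add(1, Pow(-241, -1))), 8142), Rational(1, 2)) = Pow(Add(Mul(462, Rational(-1, 241), Add(1, Rational(-1, 241))), 8142), Rational(1, 2)) = Pow(Add(Mul(462, Rational(-1, 241), Rational(240, 241)), 8142), Rational(1, 2)) = Pow(Add(Rational(-110880, 58081), 8142), Rational(1, 2)) = Pow(Rational(472784622, 58081), Rational(1, 2)) = Mul(Rational(1, 241), Pow(472784622, Rational(1, 2)))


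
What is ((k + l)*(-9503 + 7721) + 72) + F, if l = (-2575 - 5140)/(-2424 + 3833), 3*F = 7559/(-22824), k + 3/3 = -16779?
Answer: 2885801127868265/96477048 ≈ 2.9912e+7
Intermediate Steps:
k = -16780 (k = -1 - 16779 = -16780)
F = -7559/68472 (F = (7559/(-22824))/3 = (7559*(-1/22824))/3 = (⅓)*(-7559/22824) = -7559/68472 ≈ -0.11040)
l = -7715/1409 ≈ -5.4755
((k + l)*(-9503 + 7721) + 72) + F = ((-16780 - 7715/1409)*(-9503 + 7721) + 72) - 7559/68472 = (-23650735/1409*(-1782) + 72) - 7559/68472 = (42145609770/1409 + 72) - 7559/68472 = 42145711218/1409 - 7559/68472 = 2885801127868265/96477048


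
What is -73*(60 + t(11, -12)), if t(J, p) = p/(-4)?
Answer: -4599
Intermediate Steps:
t(J, p) = -p/4 (t(J, p) = p*(-1/4) = -p/4)
-73*(60 + t(11, -12)) = -73*(60 - 1/4*(-12)) = -73*(60 + 3) = -73*63 = -4599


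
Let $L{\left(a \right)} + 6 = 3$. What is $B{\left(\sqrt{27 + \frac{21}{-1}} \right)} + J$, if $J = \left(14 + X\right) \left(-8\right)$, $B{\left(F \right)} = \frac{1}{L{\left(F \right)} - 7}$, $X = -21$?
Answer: $\frac{559}{10} \approx 55.9$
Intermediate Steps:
$L{\left(a \right)} = -3$ ($L{\left(a \right)} = -6 + 3 = -3$)
$B{\left(F \right)} = - \frac{1}{10}$ ($B{\left(F \right)} = \frac{1}{-3 - 7} = \frac{1}{-10} = - \frac{1}{10}$)
$J = 56$ ($J = \left(14 - 21\right) \left(-8\right) = \left(-7\right) \left(-8\right) = 56$)
$B{\left(\sqrt{27 + \frac{21}{-1}} \right)} + J = - \frac{1}{10} + 56 = \frac{559}{10}$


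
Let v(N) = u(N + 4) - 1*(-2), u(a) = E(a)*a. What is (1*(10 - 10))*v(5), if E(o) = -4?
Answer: 0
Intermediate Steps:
u(a) = -4*a
v(N) = -14 - 4*N (v(N) = -4*(N + 4) - 1*(-2) = -4*(4 + N) + 2 = (-16 - 4*N) + 2 = -14 - 4*N)
(1*(10 - 10))*v(5) = (1*(10 - 10))*(-14 - 4*5) = (1*0)*(-14 - 20) = 0*(-34) = 0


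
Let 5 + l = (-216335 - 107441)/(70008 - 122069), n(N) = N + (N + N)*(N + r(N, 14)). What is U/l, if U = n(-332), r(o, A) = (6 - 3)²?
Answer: 3716114180/21157 ≈ 1.7564e+5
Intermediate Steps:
r(o, A) = 9 (r(o, A) = 3² = 9)
n(N) = N + 2*N*(9 + N) (n(N) = N + (N + N)*(N + 9) = N + (2*N)*(9 + N) = N + 2*N*(9 + N))
l = 63471/52061 (l = -5 + (-216335 - 107441)/(70008 - 122069) = -5 - 323776/(-52061) = -5 - 323776*(-1/52061) = -5 + 323776/52061 = 63471/52061 ≈ 1.2192)
U = 214140 (U = -332*(19 + 2*(-332)) = -332*(19 - 664) = -332*(-645) = 214140)
U/l = 214140/(63471/52061) = 214140*(52061/63471) = 3716114180/21157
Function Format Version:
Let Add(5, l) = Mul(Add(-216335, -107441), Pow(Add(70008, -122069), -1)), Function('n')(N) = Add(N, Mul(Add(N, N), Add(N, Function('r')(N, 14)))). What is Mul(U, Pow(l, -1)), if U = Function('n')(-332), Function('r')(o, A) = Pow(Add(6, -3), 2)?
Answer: Rational(3716114180, 21157) ≈ 1.7564e+5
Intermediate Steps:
Function('r')(o, A) = 9 (Function('r')(o, A) = Pow(3, 2) = 9)
Function('n')(N) = Add(N, Mul(2, N, Add(9, N))) (Function('n')(N) = Add(N, Mul(Add(N, N), Add(N, 9))) = Add(N, Mul(Mul(2, N), Add(9, N))) = Add(N, Mul(2, N, Add(9, N))))
l = Rational(63471, 52061) (l = Add(-5, Mul(Add(-216335, -107441), Pow(Add(70008, -122069), -1))) = Add(-5, Mul(-323776, Pow(-52061, -1))) = Add(-5, Mul(-323776, Rational(-1, 52061))) = Add(-5, Rational(323776, 52061)) = Rational(63471, 52061) ≈ 1.2192)
U = 214140 (U = Mul(-332, Add(19, Mul(2, -332))) = Mul(-332, Add(19, -664)) = Mul(-332, -645) = 214140)
Mul(U, Pow(l, -1)) = Mul(214140, Pow(Rational(63471, 52061), -1)) = Mul(214140, Rational(52061, 63471)) = Rational(3716114180, 21157)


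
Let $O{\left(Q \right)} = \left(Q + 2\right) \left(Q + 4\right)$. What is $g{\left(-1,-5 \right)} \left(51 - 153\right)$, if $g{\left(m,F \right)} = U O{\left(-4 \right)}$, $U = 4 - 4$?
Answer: $0$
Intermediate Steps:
$O{\left(Q \right)} = \left(2 + Q\right) \left(4 + Q\right)$
$U = 0$
$g{\left(m,F \right)} = 0$ ($g{\left(m,F \right)} = 0 \left(8 + \left(-4\right)^{2} + 6 \left(-4\right)\right) = 0 \left(8 + 16 - 24\right) = 0 \cdot 0 = 0$)
$g{\left(-1,-5 \right)} \left(51 - 153\right) = 0 \left(51 - 153\right) = 0 \left(-102\right) = 0$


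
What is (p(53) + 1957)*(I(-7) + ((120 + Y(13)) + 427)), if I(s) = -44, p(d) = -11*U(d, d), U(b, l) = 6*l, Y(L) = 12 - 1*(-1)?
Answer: -795156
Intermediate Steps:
Y(L) = 13 (Y(L) = 12 + 1 = 13)
p(d) = -66*d
(p(53) + 1957)*(I(-7) + ((120 + Y(13)) + 427)) = (-66*53 + 1957)*(-44 + ((120 + 13) + 427)) = (-3498 + 1957)*(-44 + (133 + 427)) = -1541*(-44 + 560) = -1541*516 = -795156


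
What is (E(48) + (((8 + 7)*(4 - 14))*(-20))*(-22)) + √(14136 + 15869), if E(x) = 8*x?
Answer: -65616 + √30005 ≈ -65443.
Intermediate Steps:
(E(48) + (((8 + 7)*(4 - 14))*(-20))*(-22)) + √(14136 + 15869) = (8*48 + (((8 + 7)*(4 - 14))*(-20))*(-22)) + √(14136 + 15869) = (384 + ((15*(-10))*(-20))*(-22)) + √30005 = (384 - 150*(-20)*(-22)) + √30005 = (384 + 3000*(-22)) + √30005 = (384 - 66000) + √30005 = -65616 + √30005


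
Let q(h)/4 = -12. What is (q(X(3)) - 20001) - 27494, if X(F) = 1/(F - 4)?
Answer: -47543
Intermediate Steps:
X(F) = 1/(-4 + F)
q(h) = -48 (q(h) = 4*(-12) = -48)
(q(X(3)) - 20001) - 27494 = (-48 - 20001) - 27494 = -20049 - 27494 = -47543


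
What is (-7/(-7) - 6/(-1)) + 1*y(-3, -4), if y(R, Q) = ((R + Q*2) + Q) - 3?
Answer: -11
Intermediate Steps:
y(R, Q) = -3 + R + 3*Q (y(R, Q) = ((R + 2*Q) + Q) - 3 = (R + 3*Q) - 3 = -3 + R + 3*Q)
(-7/(-7) - 6/(-1)) + 1*y(-3, -4) = (-7/(-7) - 6/(-1)) + 1*(-3 - 3 + 3*(-4)) = (-7*(-1/7) - 6*(-1)) + 1*(-3 - 3 - 12) = (1 + 6) + 1*(-18) = 7 - 18 = -11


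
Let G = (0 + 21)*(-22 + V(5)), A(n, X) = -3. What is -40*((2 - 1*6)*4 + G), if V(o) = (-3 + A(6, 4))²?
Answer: -11120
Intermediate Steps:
V(o) = 36 (V(o) = (-3 - 3)² = (-6)² = 36)
G = 294 (G = (0 + 21)*(-22 + 36) = 21*14 = 294)
-40*((2 - 1*6)*4 + G) = -40*((2 - 1*6)*4 + 294) = -40*((2 - 6)*4 + 294) = -40*(-4*4 + 294) = -40*(-16 + 294) = -40*278 = -11120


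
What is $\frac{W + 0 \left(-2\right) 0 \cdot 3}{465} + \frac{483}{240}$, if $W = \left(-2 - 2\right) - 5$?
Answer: $\frac{4943}{2480} \approx 1.9931$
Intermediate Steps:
$W = -9$ ($W = -4 - 5 = -9$)
$\frac{W + 0 \left(-2\right) 0 \cdot 3}{465} + \frac{483}{240} = \frac{-9 + 0 \left(-2\right) 0 \cdot 3}{465} + \frac{483}{240} = \left(-9 + 0 \cdot 0 \cdot 3\right) \frac{1}{465} + 483 \cdot \frac{1}{240} = \left(-9 + 0 \cdot 0\right) \frac{1}{465} + \frac{161}{80} = \left(-9 + 0\right) \frac{1}{465} + \frac{161}{80} = \left(-9\right) \frac{1}{465} + \frac{161}{80} = - \frac{3}{155} + \frac{161}{80} = \frac{4943}{2480}$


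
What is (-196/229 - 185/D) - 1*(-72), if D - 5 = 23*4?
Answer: 1537959/22213 ≈ 69.237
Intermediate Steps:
D = 97 (D = 5 + 23*4 = 5 + 92 = 97)
(-196/229 - 185/D) - 1*(-72) = (-196/229 - 185/97) - 1*(-72) = (-196*1/229 - 185*1/97) + 72 = (-196/229 - 185/97) + 72 = -61377/22213 + 72 = 1537959/22213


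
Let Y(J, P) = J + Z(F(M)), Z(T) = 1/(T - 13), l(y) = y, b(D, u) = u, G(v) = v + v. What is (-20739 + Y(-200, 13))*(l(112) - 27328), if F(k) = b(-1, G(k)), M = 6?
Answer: 569903040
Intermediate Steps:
G(v) = 2*v
F(k) = 2*k
Z(T) = 1/(-13 + T)
Y(J, P) = -1 + J (Y(J, P) = J + 1/(-13 + 2*6) = J + 1/(-13 + 12) = J + 1/(-1) = J - 1 = -1 + J)
(-20739 + Y(-200, 13))*(l(112) - 27328) = (-20739 + (-1 - 200))*(112 - 27328) = (-20739 - 201)*(-27216) = -20940*(-27216) = 569903040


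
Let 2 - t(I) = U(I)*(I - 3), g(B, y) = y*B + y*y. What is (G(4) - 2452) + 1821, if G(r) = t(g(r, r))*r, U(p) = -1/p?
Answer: -4955/8 ≈ -619.38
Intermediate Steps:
g(B, y) = y**2 + B*y (g(B, y) = B*y + y**2 = y**2 + B*y)
t(I) = 2 + (-3 + I)/I (t(I) = 2 - (-1/I)*(I - 3) = 2 - (-1/I)*(-3 + I) = 2 - (-1)*(-3 + I)/I = 2 + (-3 + I)/I)
G(r) = r*(3 - 3/(2*r**2)) (G(r) = (3 - 3*1/(r*(r + r)))*r = (3 - 3*1/(2*r**2))*r = (3 - 3/(2*r**2))*r = r*(3 - 3/(2*r**2)))
(G(4) - 2452) + 1821 = ((3*4 - 3/2/4) - 2452) + 1821 = ((12 - 3/2*1/4) - 2452) + 1821 = ((12 - 3/8) - 2452) + 1821 = (93/8 - 2452) + 1821 = -19523/8 + 1821 = -4955/8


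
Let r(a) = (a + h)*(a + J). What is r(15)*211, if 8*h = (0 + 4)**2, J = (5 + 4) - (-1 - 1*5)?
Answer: 107610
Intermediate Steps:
J = 15 (J = 9 - (-1 - 5) = 9 - 1*(-6) = 9 + 6 = 15)
h = 2 (h = (0 + 4)**2/8 = (1/8)*4**2 = (1/8)*16 = 2)
r(a) = (2 + a)*(15 + a) (r(a) = (a + 2)*(a + 15) = (2 + a)*(15 + a))
r(15)*211 = (30 + 15**2 + 17*15)*211 = (30 + 225 + 255)*211 = 510*211 = 107610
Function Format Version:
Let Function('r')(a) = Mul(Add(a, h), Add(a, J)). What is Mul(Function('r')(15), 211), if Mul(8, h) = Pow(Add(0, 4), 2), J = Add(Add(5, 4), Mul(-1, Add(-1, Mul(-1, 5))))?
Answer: 107610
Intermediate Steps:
J = 15 (J = Add(9, Mul(-1, Add(-1, -5))) = Add(9, Mul(-1, -6)) = Add(9, 6) = 15)
h = 2 (h = Mul(Rational(1, 8), Pow(Add(0, 4), 2)) = Mul(Rational(1, 8), Pow(4, 2)) = Mul(Rational(1, 8), 16) = 2)
Function('r')(a) = Mul(Add(2, a), Add(15, a)) (Function('r')(a) = Mul(Add(a, 2), Add(a, 15)) = Mul(Add(2, a), Add(15, a)))
Mul(Function('r')(15), 211) = Mul(Add(30, Pow(15, 2), Mul(17, 15)), 211) = Mul(Add(30, 225, 255), 211) = Mul(510, 211) = 107610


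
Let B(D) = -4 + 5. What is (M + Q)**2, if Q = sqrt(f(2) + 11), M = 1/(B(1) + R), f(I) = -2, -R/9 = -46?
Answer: 1552516/172225 ≈ 9.0145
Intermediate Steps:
B(D) = 1
R = 414 (R = -9*(-46) = 414)
M = 1/415 (M = 1/(1 + 414) = 1/415 ≈ 0.0024096)
Q = 3 (Q = sqrt(-2 + 11) = sqrt(9) = 3)
(M + Q)**2 = (1/415 + 3)**2 = (1246/415)**2 = 1552516/172225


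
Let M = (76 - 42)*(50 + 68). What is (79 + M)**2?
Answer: 16736281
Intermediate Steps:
M = 4012 (M = 34*118 = 4012)
(79 + M)**2 = (79 + 4012)**2 = 4091**2 = 16736281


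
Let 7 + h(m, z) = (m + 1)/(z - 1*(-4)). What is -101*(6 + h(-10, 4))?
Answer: 1717/8 ≈ 214.63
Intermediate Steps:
h(m, z) = -7 + (1 + m)/(4 + z) (h(m, z) = -7 + (m + 1)/(z - 1*(-4)) = -7 + (1 + m)/(z + 4) = -7 + (1 + m)/(4 + z))
-101*(6 + h(-10, 4)) = -101*(6 + (-27 - 10 - 7*4)/(4 + 4)) = -101*(6 + (-27 - 10 - 28)/8) = -101*(6 + (⅛)*(-65)) = -101*(6 - 65/8) = -101*(-17/8) = 1717/8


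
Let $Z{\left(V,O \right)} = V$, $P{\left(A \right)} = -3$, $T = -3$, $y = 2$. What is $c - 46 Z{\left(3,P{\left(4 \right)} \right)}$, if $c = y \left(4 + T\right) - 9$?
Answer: $-145$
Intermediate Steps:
$c = -7$ ($c = 2 \left(4 - 3\right) - 9 = 2 \cdot 1 - 9 = 2 - 9 = -7$)
$c - 46 Z{\left(3,P{\left(4 \right)} \right)} = -7 - 138 = -145$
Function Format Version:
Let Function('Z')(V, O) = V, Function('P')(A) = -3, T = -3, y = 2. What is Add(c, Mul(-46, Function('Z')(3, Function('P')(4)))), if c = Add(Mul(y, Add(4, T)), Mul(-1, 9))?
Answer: -145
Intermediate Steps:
c = -7 (c = Add(Mul(2, Add(4, -3)), Mul(-1, 9)) = Add(Mul(2, 1), -9) = Add(2, -9) = -7)
Add(c, Mul(-46, Function('Z')(3, Function('P')(4)))) = Add(-7, Mul(-46, 3)) = Add(-7, -138) = -145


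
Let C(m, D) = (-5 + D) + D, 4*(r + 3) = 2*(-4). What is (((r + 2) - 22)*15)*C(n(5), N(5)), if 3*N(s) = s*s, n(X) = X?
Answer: -4375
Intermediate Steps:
N(s) = s²/3 (N(s) = (s*s)/3 = s²/3)
r = -5 (r = -3 + (2*(-4))/4 = -3 + (¼)*(-8) = -3 - 2 = -5)
C(m, D) = -5 + 2*D
(((r + 2) - 22)*15)*C(n(5), N(5)) = (((-5 + 2) - 22)*15)*(-5 + 2*((⅓)*5²)) = ((-3 - 22)*15)*(-5 + 2*((⅓)*25)) = (-25*15)*(-5 + 2*(25/3)) = -375*(-5 + 50/3) = -375*35/3 = -4375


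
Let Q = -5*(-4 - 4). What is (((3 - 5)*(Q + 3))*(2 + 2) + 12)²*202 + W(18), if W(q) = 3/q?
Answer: 133591489/6 ≈ 2.2265e+7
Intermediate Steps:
Q = 40 (Q = -5*(-8) = 40)
(((3 - 5)*(Q + 3))*(2 + 2) + 12)²*202 + W(18) = (((3 - 5)*(40 + 3))*(2 + 2) + 12)²*202 + 3/18 = (-2*43*4 + 12)²*202 + 3*(1/18) = (-86*4 + 12)²*202 + ⅙ = (-344 + 12)²*202 + ⅙ = (-332)²*202 + ⅙ = 110224*202 + ⅙ = 22265248 + ⅙ = 133591489/6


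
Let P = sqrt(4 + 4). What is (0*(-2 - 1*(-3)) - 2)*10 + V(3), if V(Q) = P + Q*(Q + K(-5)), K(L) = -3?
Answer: -20 + 2*sqrt(2) ≈ -17.172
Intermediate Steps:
P = 2*sqrt(2) (P = sqrt(8) = 2*sqrt(2) ≈ 2.8284)
V(Q) = 2*sqrt(2) + Q*(-3 + Q) (V(Q) = 2*sqrt(2) + Q*(Q - 3) = 2*sqrt(2) + Q*(-3 + Q))
(0*(-2 - 1*(-3)) - 2)*10 + V(3) = (0*(-2 - 1*(-3)) - 2)*10 + (3**2 - 3*3 + 2*sqrt(2)) = (0*(-2 + 3) - 2)*10 + (9 - 9 + 2*sqrt(2)) = (0*1 - 2)*10 + 2*sqrt(2) = (0 - 2)*10 + 2*sqrt(2) = -2*10 + 2*sqrt(2) = -20 + 2*sqrt(2)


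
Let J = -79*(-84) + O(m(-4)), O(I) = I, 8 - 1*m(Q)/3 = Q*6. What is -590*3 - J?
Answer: -8502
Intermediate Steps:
m(Q) = 24 - 18*Q (m(Q) = 24 - 3*Q*6 = 24 - 18*Q)
J = 6732 (J = -79*(-84) + (24 - 18*(-4)) = 6636 + (24 + 72) = 6636 + 96 = 6732)
-590*3 - J = -590*3 - 1*6732 = -1770 - 6732 = -8502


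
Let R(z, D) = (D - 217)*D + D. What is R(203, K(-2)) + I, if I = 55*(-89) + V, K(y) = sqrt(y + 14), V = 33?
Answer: -4850 - 432*sqrt(3) ≈ -5598.3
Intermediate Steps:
K(y) = sqrt(14 + y)
R(z, D) = D + D*(-217 + D) (R(z, D) = (-217 + D)*D + D = D*(-217 + D) + D = D + D*(-217 + D))
I = -4862 (I = 55*(-89) + 33 = -4895 + 33 = -4862)
R(203, K(-2)) + I = sqrt(14 - 2)*(-216 + sqrt(14 - 2)) - 4862 = sqrt(12)*(-216 + sqrt(12)) - 4862 = (2*sqrt(3))*(-216 + 2*sqrt(3)) - 4862 = 2*sqrt(3)*(-216 + 2*sqrt(3)) - 4862 = -4862 + 2*sqrt(3)*(-216 + 2*sqrt(3))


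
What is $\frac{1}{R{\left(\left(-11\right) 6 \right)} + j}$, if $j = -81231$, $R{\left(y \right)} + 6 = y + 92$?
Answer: $- \frac{1}{81211} \approx -1.2314 \cdot 10^{-5}$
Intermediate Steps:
$R{\left(y \right)} = 86 + y$ ($R{\left(y \right)} = -6 + \left(y + 92\right) = -6 + \left(92 + y\right) = 86 + y$)
$\frac{1}{R{\left(\left(-11\right) 6 \right)} + j} = \frac{1}{\left(86 - 66\right) - 81231} = \frac{1}{20 - 81231} = \frac{1}{-81211} = - \frac{1}{81211}$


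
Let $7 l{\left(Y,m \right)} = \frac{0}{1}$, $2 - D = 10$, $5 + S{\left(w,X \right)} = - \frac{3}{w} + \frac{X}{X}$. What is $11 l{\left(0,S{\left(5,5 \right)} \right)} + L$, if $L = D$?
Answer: $-8$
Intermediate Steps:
$S{\left(w,X \right)} = -4 - \frac{3}{w}$ ($S{\left(w,X \right)} = -5 - \left(\frac{3}{w} - \frac{X}{X}\right) = -5 + \left(- \frac{3}{w} + 1\right) = -5 + \left(1 - \frac{3}{w}\right) = -4 - \frac{3}{w}$)
$D = -8$ ($D = 2 - 10 = -8$)
$L = -8$
$l{\left(Y,m \right)} = 0$ ($l{\left(Y,m \right)} = \frac{0 \cdot 1^{-1}}{7} = \frac{0 \cdot 1}{7} = \frac{1}{7} \cdot 0 = 0$)
$11 l{\left(0,S{\left(5,5 \right)} \right)} + L = 11 \cdot 0 - 8 = 0 - 8 = -8$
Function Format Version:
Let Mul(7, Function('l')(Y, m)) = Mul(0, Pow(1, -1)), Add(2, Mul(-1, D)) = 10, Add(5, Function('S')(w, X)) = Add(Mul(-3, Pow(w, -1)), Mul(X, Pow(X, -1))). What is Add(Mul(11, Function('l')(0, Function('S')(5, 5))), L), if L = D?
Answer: -8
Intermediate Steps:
Function('S')(w, X) = Add(-4, Mul(-3, Pow(w, -1))) (Function('S')(w, X) = Add(-5, Add(Mul(-3, Pow(w, -1)), Mul(X, Pow(X, -1)))) = Add(-5, Add(Mul(-3, Pow(w, -1)), 1)) = Add(-5, Add(1, Mul(-3, Pow(w, -1)))) = Add(-4, Mul(-3, Pow(w, -1))))
D = -8 (D = Add(2, Mul(-1, 10)) = Add(2, -10) = -8)
L = -8
Function('l')(Y, m) = 0 (Function('l')(Y, m) = Mul(Rational(1, 7), Mul(0, Pow(1, -1))) = Mul(Rational(1, 7), Mul(0, 1)) = Mul(Rational(1, 7), 0) = 0)
Add(Mul(11, Function('l')(0, Function('S')(5, 5))), L) = Add(Mul(11, 0), -8) = Add(0, -8) = -8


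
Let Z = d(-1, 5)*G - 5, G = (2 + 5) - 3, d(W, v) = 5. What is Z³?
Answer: 3375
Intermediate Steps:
G = 4 (G = 7 - 3 = 4)
Z = 15 (Z = 5*4 - 5 = 20 - 5 = 15)
Z³ = 15³ = 3375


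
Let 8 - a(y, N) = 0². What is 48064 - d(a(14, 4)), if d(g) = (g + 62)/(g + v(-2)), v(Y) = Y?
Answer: 144157/3 ≈ 48052.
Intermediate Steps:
a(y, N) = 8 (a(y, N) = 8 - 1*0² = 8 - 1*0 = 8 + 0 = 8)
d(g) = (62 + g)/(-2 + g) (d(g) = (g + 62)/(g - 2) = (62 + g)/(-2 + g))
48064 - d(a(14, 4)) = 48064 - (62 + 8)/(-2 + 8) = 48064 - 70/6 = 48064 - 1*35/3 = 48064 - 35/3 = 144157/3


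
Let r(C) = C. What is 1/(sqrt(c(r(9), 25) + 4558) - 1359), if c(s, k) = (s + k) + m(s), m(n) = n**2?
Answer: -1359/1842208 - sqrt(4673)/1842208 ≈ -0.00077481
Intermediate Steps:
c(s, k) = k + s + s**2 (c(s, k) = (s + k) + s**2 = (k + s) + s**2 = k + s + s**2)
1/(sqrt(c(r(9), 25) + 4558) - 1359) = 1/(sqrt((25 + 9 + 9**2) + 4558) - 1359) = 1/(sqrt((25 + 9 + 81) + 4558) - 1359) = 1/(sqrt(115 + 4558) - 1359) = 1/(sqrt(4673) - 1359) = 1/(-1359 + sqrt(4673))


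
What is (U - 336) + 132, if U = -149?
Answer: -353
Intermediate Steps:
(U - 336) + 132 = (-149 - 336) + 132 = -485 + 132 = -353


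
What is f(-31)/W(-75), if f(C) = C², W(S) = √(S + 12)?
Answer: -961*I*√7/21 ≈ -121.07*I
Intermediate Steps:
W(S) = √(12 + S)
f(-31)/W(-75) = (-31)²/(√(12 - 75)) = 961/(√(-63)) = 961/((3*I*√7)) = 961*(-I*√7/21) = -961*I*√7/21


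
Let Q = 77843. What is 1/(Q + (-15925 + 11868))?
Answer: 1/73786 ≈ 1.3553e-5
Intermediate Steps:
1/(Q + (-15925 + 11868)) = 1/(77843 + (-15925 + 11868)) = 1/(77843 - 4057) = 1/73786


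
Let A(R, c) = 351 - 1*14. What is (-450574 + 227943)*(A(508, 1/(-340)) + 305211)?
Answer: -68024456788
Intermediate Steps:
A(R, c) = 337 (A(R, c) = 351 - 14 = 337)
(-450574 + 227943)*(A(508, 1/(-340)) + 305211) = (-450574 + 227943)*(337 + 305211) = -222631*305548 = -68024456788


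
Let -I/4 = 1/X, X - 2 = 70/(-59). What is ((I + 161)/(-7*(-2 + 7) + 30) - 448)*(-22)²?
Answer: -3479113/15 ≈ -2.3194e+5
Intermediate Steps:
X = 48/59 (X = 2 + 70/(-59) = 2 + 70*(-1/59) = 2 - 70/59 = 48/59 ≈ 0.81356)
I = -59/12 (I = -4/48/59 = -4*59/48 = -59/12 ≈ -4.9167)
((I + 161)/(-7*(-2 + 7) + 30) - 448)*(-22)² = ((-59/12 + 161)/(-7*(-2 + 7) + 30) - 448)*(-22)² = (1873/(12*(-7*5 + 30)) - 448)*484 = (1873/(12*(-35 + 30)) - 448)*484 = ((1873/12)/(-5) - 448)*484 = ((1873/12)*(-⅕) - 448)*484 = (-1873/60 - 448)*484 = -28753/60*484 = -3479113/15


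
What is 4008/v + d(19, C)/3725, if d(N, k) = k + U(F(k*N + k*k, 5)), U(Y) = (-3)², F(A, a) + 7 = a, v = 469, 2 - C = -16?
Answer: 14942463/1747025 ≈ 8.5531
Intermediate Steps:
C = 18 (C = 2 - 1*(-16) = 2 + 16 = 18)
F(A, a) = -7 + a
U(Y) = 9
d(N, k) = 9 + k (d(N, k) = k + 9 = 9 + k)
4008/v + d(19, C)/3725 = 4008/469 + (9 + 18)/3725 = 4008*(1/469) + 27*(1/3725) = 4008/469 + 27/3725 = 14942463/1747025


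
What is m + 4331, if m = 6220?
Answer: 10551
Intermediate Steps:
m + 4331 = 6220 + 4331 = 10551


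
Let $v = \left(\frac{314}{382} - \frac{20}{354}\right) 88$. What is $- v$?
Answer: $- \frac{2277352}{33807} \approx -67.363$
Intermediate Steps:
$v = \frac{2277352}{33807}$ ($v = \left(314 \cdot \frac{1}{382} - \frac{10}{177}\right) 88 = \left(\frac{157}{191} - \frac{10}{177}\right) 88 = \frac{25879}{33807} \cdot 88 = \frac{2277352}{33807} \approx 67.363$)
$- v = \left(-1\right) \frac{2277352}{33807} = - \frac{2277352}{33807}$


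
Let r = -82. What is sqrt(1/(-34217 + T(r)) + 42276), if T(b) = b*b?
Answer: 47*sqrt(14465799359)/27493 ≈ 205.61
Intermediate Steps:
T(b) = b**2
sqrt(1/(-34217 + T(r)) + 42276) = sqrt(1/(-34217 + (-82)**2) + 42276) = sqrt(1/(-34217 + 6724) + 42276) = sqrt(1/(-27493) + 42276) = sqrt(-1/27493 + 42276) = sqrt(1162294067/27493) = 47*sqrt(14465799359)/27493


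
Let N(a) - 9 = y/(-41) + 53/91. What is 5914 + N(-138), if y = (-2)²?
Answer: 22100522/3731 ≈ 5923.5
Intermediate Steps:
y = 4
N(a) = 35388/3731 (N(a) = 9 + (4/(-41) + 53/91) = 9 + (4*(-1/41) + 53*(1/91)) = 9 + (-4/41 + 53/91) = 9 + 1809/3731 = 35388/3731)
5914 + N(-138) = 5914 + 35388/3731 = 22100522/3731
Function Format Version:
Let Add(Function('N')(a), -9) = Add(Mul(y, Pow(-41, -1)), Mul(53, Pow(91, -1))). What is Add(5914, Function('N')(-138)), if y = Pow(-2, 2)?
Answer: Rational(22100522, 3731) ≈ 5923.5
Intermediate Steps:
y = 4
Function('N')(a) = Rational(35388, 3731) (Function('N')(a) = Add(9, Add(Mul(4, Pow(-41, -1)), Mul(53, Pow(91, -1)))) = Add(9, Add(Mul(4, Rational(-1, 41)), Mul(53, Rational(1, 91)))) = Add(9, Add(Rational(-4, 41), Rational(53, 91))) = Add(9, Rational(1809, 3731)) = Rational(35388, 3731))
Add(5914, Function('N')(-138)) = Add(5914, Rational(35388, 3731)) = Rational(22100522, 3731)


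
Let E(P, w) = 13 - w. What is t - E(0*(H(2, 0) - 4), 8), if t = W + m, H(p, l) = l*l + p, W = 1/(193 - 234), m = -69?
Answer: -3035/41 ≈ -74.024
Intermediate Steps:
W = -1/41 (W = 1/(-41) = -1/41 ≈ -0.024390)
H(p, l) = p + l² (H(p, l) = l² + p = p + l²)
t = -2830/41 (t = -1/41 - 69 = -2830/41 ≈ -69.024)
t - E(0*(H(2, 0) - 4), 8) = -2830/41 - (13 - 1*8) = -2830/41 - (13 - 8) = -2830/41 - 1*5 = -2830/41 - 5 = -3035/41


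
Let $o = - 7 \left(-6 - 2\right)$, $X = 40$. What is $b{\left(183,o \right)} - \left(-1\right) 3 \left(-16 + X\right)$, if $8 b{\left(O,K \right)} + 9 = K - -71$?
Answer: $\frac{347}{4} \approx 86.75$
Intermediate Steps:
$o = 56$ ($o = \left(-7\right) \left(-8\right) = 56$)
$b{\left(O,K \right)} = \frac{31}{4} + \frac{K}{8}$ ($b{\left(O,K \right)} = - \frac{9}{8} + \frac{K - -71}{8} = - \frac{9}{8} + \frac{K + 71}{8} = - \frac{9}{8} + \frac{71 + K}{8} = - \frac{9}{8} + \left(\frac{71}{8} + \frac{K}{8}\right) = \frac{31}{4} + \frac{K}{8}$)
$b{\left(183,o \right)} - \left(-1\right) 3 \left(-16 + X\right) = \left(\frac{31}{4} + \frac{1}{8} \cdot 56\right) - \left(-1\right) 3 \left(-16 + 40\right) = \left(\frac{31}{4} + 7\right) - \left(-3\right) 24 = \frac{59}{4} - -72 = \frac{59}{4} + 72 = \frac{347}{4}$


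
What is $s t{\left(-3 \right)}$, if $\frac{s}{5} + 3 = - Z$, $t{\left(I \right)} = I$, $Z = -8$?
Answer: $-75$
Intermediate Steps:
$s = 25$ ($s = -15 + 5 \left(\left(-1\right) \left(-8\right)\right) = -15 + 5 \cdot 8 = -15 + 40 = 25$)
$s t{\left(-3 \right)} = 25 \left(-3\right) = -75$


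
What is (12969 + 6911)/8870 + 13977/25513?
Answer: 63117443/22630031 ≈ 2.7891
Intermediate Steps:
(12969 + 6911)/8870 + 13977/25513 = 19880*(1/8870) + 13977*(1/25513) = 1988/887 + 13977/25513 = 63117443/22630031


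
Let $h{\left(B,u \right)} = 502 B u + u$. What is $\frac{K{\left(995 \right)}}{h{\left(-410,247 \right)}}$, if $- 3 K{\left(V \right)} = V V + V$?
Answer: $\frac{330340}{50837293} \approx 0.006498$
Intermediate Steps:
$h{\left(B,u \right)} = u + 502 B u$ ($h{\left(B,u \right)} = 502 B u + u = u + 502 B u$)
$K{\left(V \right)} = - \frac{V}{3} - \frac{V^{2}}{3}$ ($K{\left(V \right)} = - \frac{V V + V}{3} = - \frac{V^{2} + V}{3} = - \frac{V + V^{2}}{3} = - \frac{V}{3} - \frac{V^{2}}{3}$)
$\frac{K{\left(995 \right)}}{h{\left(-410,247 \right)}} = \frac{\left(- \frac{1}{3}\right) 995 \left(1 + 995\right)}{247 \left(1 + 502 \left(-410\right)\right)} = \frac{\left(- \frac{1}{3}\right) 995 \cdot 996}{247 \left(1 - 205820\right)} = - \frac{330340}{247 \left(-205819\right)} = - \frac{330340}{-50837293} = \left(-330340\right) \left(- \frac{1}{50837293}\right) = \frac{330340}{50837293}$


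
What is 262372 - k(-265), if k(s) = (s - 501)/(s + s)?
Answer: 69528197/265 ≈ 2.6237e+5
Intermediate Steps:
k(s) = (-501 + s)/(2*s) (k(s) = (-501 + s)/((2*s)) = (-501 + s)*(1/(2*s)) = (-501 + s)/(2*s))
262372 - k(-265) = 262372 - (-501 - 265)/(2*(-265)) = 262372 - (-1)*(-766)/(2*265) = 262372 - 1*383/265 = 262372 - 383/265 = 69528197/265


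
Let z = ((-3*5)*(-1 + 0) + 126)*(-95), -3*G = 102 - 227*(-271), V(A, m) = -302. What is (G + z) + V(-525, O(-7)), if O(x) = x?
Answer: -102710/3 ≈ -34237.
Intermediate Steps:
G = -61619/3 (G = -(102 - 227*(-271))/3 = -(102 + 61517)/3 = -⅓*61619 = -61619/3 ≈ -20540.)
z = -13395 (z = (-15*(-1) + 126)*(-95) = (15 + 126)*(-95) = 141*(-95) = -13395)
(G + z) + V(-525, O(-7)) = (-61619/3 - 13395) - 302 = -101804/3 - 302 = -102710/3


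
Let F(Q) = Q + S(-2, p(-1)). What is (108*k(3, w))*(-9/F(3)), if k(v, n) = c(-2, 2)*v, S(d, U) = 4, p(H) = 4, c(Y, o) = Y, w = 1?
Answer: 5832/7 ≈ 833.14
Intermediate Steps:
k(v, n) = -2*v
F(Q) = 4 + Q (F(Q) = Q + 4 = 4 + Q)
(108*k(3, w))*(-9/F(3)) = (108*(-2*3))*(-9/(4 + 3)) = (108*(-6))*(-9/7) = -(-5832)/7 = -648*(-9/7) = 5832/7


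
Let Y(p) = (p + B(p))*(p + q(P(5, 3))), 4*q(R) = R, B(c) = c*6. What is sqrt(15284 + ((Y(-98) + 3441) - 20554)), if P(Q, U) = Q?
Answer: sqrt(258166)/2 ≈ 254.05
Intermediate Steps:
B(c) = 6*c
q(R) = R/4
Y(p) = 7*p*(5/4 + p) (Y(p) = (p + 6*p)*(p + (1/4)*5) = (7*p)*(p + 5/4) = (7*p)*(5/4 + p) = 7*p*(5/4 + p))
sqrt(15284 + ((Y(-98) + 3441) - 20554)) = sqrt(15284 + (((7/4)*(-98)*(5 + 4*(-98)) + 3441) - 20554)) = sqrt(15284 + (((7/4)*(-98)*(5 - 392) + 3441) - 20554)) = sqrt(15284 + (((7/4)*(-98)*(-387) + 3441) - 20554)) = sqrt(15284 + ((132741/2 + 3441) - 20554)) = sqrt(15284 + (139623/2 - 20554)) = sqrt(15284 + 98515/2) = sqrt(129083/2) = sqrt(258166)/2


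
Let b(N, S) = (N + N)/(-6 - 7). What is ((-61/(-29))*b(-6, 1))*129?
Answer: 94428/377 ≈ 250.47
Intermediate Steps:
b(N, S) = -2*N/13 (b(N, S) = (2*N)/(-13) = (2*N)*(-1/13) = -2*N/13)
((-61/(-29))*b(-6, 1))*129 = ((-61/(-29))*(-2/13*(-6)))*129 = (-61*(-1/29)*(12/13))*129 = ((61/29)*(12/13))*129 = (732/377)*129 = 94428/377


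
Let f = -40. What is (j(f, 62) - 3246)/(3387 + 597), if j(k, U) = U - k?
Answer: -131/166 ≈ -0.78916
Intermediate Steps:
(j(f, 62) - 3246)/(3387 + 597) = ((62 - 1*(-40)) - 3246)/(3387 + 597) = ((62 + 40) - 3246)/3984 = (102 - 3246)*(1/3984) = -3144*1/3984 = -131/166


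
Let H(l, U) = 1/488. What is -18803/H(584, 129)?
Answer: -9175864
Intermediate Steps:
H(l, U) = 1/488
-18803/H(584, 129) = -18803/1/488 = -18803*488 = -9175864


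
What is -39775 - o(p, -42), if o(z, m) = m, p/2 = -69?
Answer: -39733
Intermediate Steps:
p = -138 (p = 2*(-69) = -138)
-39775 - o(p, -42) = -39775 - 1*(-42) = -39775 + 42 = -39733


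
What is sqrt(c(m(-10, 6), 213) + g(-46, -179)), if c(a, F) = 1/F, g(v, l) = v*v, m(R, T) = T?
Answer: 31*sqrt(99897)/213 ≈ 46.000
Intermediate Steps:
g(v, l) = v**2
sqrt(c(m(-10, 6), 213) + g(-46, -179)) = sqrt(1/213 + (-46)**2) = sqrt(1/213 + 2116) = sqrt(450709/213) = 31*sqrt(99897)/213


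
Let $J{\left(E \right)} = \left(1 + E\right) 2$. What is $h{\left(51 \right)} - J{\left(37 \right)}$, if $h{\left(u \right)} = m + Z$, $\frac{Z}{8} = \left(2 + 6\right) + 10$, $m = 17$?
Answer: $85$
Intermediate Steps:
$J{\left(E \right)} = 2 + 2 E$
$Z = 144$ ($Z = 8 \left(\left(2 + 6\right) + 10\right) = 8 \left(8 + 10\right) = 8 \cdot 18 = 144$)
$h{\left(u \right)} = 161$ ($h{\left(u \right)} = 17 + 144 = 161$)
$h{\left(51 \right)} - J{\left(37 \right)} = 161 - \left(2 + 2 \cdot 37\right) = 161 - \left(2 + 74\right) = 161 - 76 = 85$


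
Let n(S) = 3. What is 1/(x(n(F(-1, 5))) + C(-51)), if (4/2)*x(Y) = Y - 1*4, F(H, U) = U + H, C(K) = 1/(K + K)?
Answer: -51/26 ≈ -1.9615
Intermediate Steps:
C(K) = 1/(2*K)
F(H, U) = H + U
x(Y) = -2 + Y/2 (x(Y) = (Y - 1*4)/2 = (Y - 4)/2 = (-4 + Y)/2 = -2 + Y/2)
1/(x(n(F(-1, 5))) + C(-51)) = 1/((-2 + (1/2)*3) + (1/2)/(-51)) = 1/((-2 + 3/2) + (1/2)*(-1/51)) = 1/(-1/2 - 1/102) = 1/(-26/51) = -51/26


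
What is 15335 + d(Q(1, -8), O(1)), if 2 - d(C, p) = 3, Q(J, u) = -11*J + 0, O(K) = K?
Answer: 15334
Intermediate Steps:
Q(J, u) = -11*J
d(C, p) = -1 (d(C, p) = 2 - 1*3 = 2 - 3 = -1)
15335 + d(Q(1, -8), O(1)) = 15335 - 1 = 15334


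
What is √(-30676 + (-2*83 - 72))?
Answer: I*√30914 ≈ 175.82*I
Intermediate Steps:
√(-30676 + (-2*83 - 72)) = √(-30676 + (-166 - 72)) = √(-30676 - 238) = √(-30914) = I*√30914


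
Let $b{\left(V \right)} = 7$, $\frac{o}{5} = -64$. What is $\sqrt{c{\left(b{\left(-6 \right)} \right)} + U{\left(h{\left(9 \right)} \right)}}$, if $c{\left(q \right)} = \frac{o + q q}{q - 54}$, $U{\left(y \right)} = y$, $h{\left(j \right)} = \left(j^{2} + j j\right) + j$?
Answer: $\frac{2 \sqrt{97619}}{47} \approx 13.295$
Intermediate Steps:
$o = -320$ ($o = 5 \left(-64\right) = -320$)
$h{\left(j \right)} = j + 2 j^{2}$ ($h{\left(j \right)} = \left(j^{2} + j^{2}\right) + j = 2 j^{2} + j = j + 2 j^{2}$)
$c{\left(q \right)} = \frac{-320 + q^{2}}{-54 + q}$ ($c{\left(q \right)} = \frac{-320 + q q}{q - 54} = \frac{-320 + q^{2}}{-54 + q}$)
$\sqrt{c{\left(b{\left(-6 \right)} \right)} + U{\left(h{\left(9 \right)} \right)}} = \sqrt{\frac{-320 + 7^{2}}{-54 + 7} + 9 \left(1 + 2 \cdot 9\right)} = \sqrt{\frac{-320 + 49}{-47} + 9 \left(1 + 18\right)} = \sqrt{\left(- \frac{1}{47}\right) \left(-271\right) + 9 \cdot 19} = \sqrt{\frac{271}{47} + 171} = \sqrt{\frac{8308}{47}} = \frac{2 \sqrt{97619}}{47}$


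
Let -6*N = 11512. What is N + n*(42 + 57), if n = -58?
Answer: -22982/3 ≈ -7660.7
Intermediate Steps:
N = -5756/3 (N = -1/6*11512 = -5756/3 ≈ -1918.7)
N + n*(42 + 57) = -5756/3 - 58*(42 + 57) = -5756/3 - 58*99 = -5756/3 - 5742 = -22982/3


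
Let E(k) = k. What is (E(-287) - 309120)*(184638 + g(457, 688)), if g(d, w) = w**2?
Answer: -203584236674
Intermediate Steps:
(E(-287) - 309120)*(184638 + g(457, 688)) = (-287 - 309120)*(184638 + 688**2) = -309407*(184638 + 473344) = -309407*657982 = -203584236674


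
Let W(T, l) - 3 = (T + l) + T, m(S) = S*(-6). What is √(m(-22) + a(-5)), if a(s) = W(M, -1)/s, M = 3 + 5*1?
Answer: √3210/5 ≈ 11.331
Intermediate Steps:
m(S) = -6*S
M = 8 (M = 3 + 5 = 8)
W(T, l) = 3 + l + 2*T (W(T, l) = 3 + ((T + l) + T) = 3 + (l + 2*T) = 3 + l + 2*T)
a(s) = 18/s (a(s) = (3 - 1 + 2*8)/s = (3 - 1 + 16)/s = 18/s)
√(m(-22) + a(-5)) = √(-6*(-22) + 18/(-5)) = √(132 + 18*(-⅕)) = √(132 - 18/5) = √(642/5) = √3210/5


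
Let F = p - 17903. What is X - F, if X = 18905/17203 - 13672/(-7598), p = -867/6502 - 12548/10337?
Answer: 78658154780344903931/4392532306197278 ≈ 17907.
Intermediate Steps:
p = -90549275/67211174 (p = -867*1/6502 - 12548*1/10337 = -867/6502 - 12548/10337 = -90549275/67211174 ≈ -1.3472)
X = 189419803/65354197 (X = 18905*(1/17203) - 13672*(-1/7598) = 18905/17203 + 6836/3799 = 189419803/65354197 ≈ 2.8984)
F = -1203372197397/67211174 (F = -90549275/67211174 - 17903 = -1203372197397/67211174 ≈ -17904.)
X - F = 189419803/65354197 - 1*(-1203372197397/67211174) = 189419803/65354197 + 1203372197397/67211174 = 78658154780344903931/4392532306197278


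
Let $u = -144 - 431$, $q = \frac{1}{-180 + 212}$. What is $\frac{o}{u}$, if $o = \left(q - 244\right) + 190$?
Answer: $\frac{1727}{18400} \approx 0.093859$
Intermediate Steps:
$q = \frac{1}{32} \approx 0.03125$
$u = -575$ ($u = -144 - 431 = -575$)
$o = - \frac{1727}{32}$ ($o = \left(\frac{1}{32} - 244\right) + 190 = - \frac{7807}{32} + 190 = - \frac{1727}{32} \approx -53.969$)
$\frac{o}{u} = - \frac{1727}{32 \left(-575\right)} = \left(- \frac{1727}{32}\right) \left(- \frac{1}{575}\right) = \frac{1727}{18400}$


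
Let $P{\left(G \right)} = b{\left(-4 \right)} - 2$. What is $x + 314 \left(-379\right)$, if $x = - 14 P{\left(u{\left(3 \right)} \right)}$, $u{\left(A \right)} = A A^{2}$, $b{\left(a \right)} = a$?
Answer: $-118922$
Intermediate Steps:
$u{\left(A \right)} = A^{3}$
$P{\left(G \right)} = -6$ ($P{\left(G \right)} = -4 - 2 = -6$)
$x = 84$ ($x = \left(-14\right) \left(-6\right) = 84$)
$x + 314 \left(-379\right) = 84 + 314 \left(-379\right) = 84 - 119006 = -118922$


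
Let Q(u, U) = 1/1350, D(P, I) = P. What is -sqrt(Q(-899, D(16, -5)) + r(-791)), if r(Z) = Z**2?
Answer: -sqrt(5068016106)/90 ≈ -791.00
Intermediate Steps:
Q(u, U) = 1/1350
-sqrt(Q(-899, D(16, -5)) + r(-791)) = -sqrt(1/1350 + (-791)**2) = -sqrt(1/1350 + 625681) = -sqrt(844669351/1350) = -sqrt(5068016106)/90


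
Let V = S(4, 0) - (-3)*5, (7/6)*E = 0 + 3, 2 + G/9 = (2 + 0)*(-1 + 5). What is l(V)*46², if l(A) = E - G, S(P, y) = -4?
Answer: -761760/7 ≈ -1.0882e+5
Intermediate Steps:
G = 54 (G = -18 + 9*((2 + 0)*(-1 + 5)) = -18 + 9*(2*4) = -18 + 9*8 = -18 + 72 = 54)
E = 18/7 (E = 6*(0 + 3)/7 = (6/7)*3 = 18/7 ≈ 2.5714)
V = 11 (V = -4 - (-3)*5 = -4 - 1*(-15) = -4 + 15 = 11)
l(A) = -360/7 (l(A) = 18/7 - 1*54 = 18/7 - 54 = -360/7)
l(V)*46² = -360/7*46² = -360/7*2116 = -761760/7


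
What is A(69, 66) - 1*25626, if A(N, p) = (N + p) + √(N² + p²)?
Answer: -25491 + 3*√1013 ≈ -25396.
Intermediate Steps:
A(N, p) = N + p + √(N² + p²)
A(69, 66) - 1*25626 = (69 + 66 + √(69² + 66²)) - 1*25626 = (69 + 66 + √(4761 + 4356)) - 25626 = (69 + 66 + √9117) - 25626 = (69 + 66 + 3*√1013) - 25626 = (135 + 3*√1013) - 25626 = -25491 + 3*√1013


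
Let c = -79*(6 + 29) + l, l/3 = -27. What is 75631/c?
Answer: -75631/2846 ≈ -26.574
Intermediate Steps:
l = -81 (l = 3*(-27) = -81)
c = -2846 (c = -79*(6 + 29) - 81 = -79*35 - 81 = -2765 - 81 = -2846)
75631/c = 75631/(-2846) = 75631*(-1/2846) = -75631/2846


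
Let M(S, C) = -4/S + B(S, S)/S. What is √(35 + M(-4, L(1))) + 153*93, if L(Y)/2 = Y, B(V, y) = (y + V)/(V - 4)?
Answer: 14229 + √143/2 ≈ 14235.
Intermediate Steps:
B(V, y) = (V + y)/(-4 + V)
L(Y) = 2*Y
M(S, C) = -4/S + 2/(-4 + S) (M(S, C) = -4/S + ((S + S)/(-4 + S))/S = -4/S + ((2*S)/(-4 + S))/S = -4/S + (2*S/(-4 + S))/S = -4/S + 2/(-4 + S))
√(35 + M(-4, L(1))) + 153*93 = √(35 + 2*(8 - 1*(-4))/(-4*(-4 - 4))) + 153*93 = √(35 + 2*(-¼)*(8 + 4)/(-8)) + 14229 = √(35 + 2*(-¼)*(-⅛)*12) + 14229 = √(35 + ¾) + 14229 = √(143/4) + 14229 = √143/2 + 14229 = 14229 + √143/2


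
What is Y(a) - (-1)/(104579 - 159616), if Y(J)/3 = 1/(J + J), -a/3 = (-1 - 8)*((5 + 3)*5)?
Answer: 54317/39626640 ≈ 0.0013707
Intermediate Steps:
a = 1080 (a = -3*(-1 - 8)*(5 + 3)*5 = -(-27)*8*5 = -(-27)*40 = -3*(-360) = 1080)
Y(J) = 3/(2*J) (Y(J) = 3/(J + J) = 3/((2*J)) = 3*(1/(2*J)) = 3/(2*J))
Y(a) - (-1)/(104579 - 159616) = (3/2)/1080 - (-1)/(104579 - 159616) = (3/2)*(1/1080) - (-1)/(-55037) = 1/720 - (-1)*(-1)/55037 = 1/720 - 1*1/55037 = 1/720 - 1/55037 = 54317/39626640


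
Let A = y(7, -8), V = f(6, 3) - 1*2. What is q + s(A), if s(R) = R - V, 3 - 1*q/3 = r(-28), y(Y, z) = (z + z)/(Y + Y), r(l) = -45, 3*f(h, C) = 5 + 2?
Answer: 2993/21 ≈ 142.52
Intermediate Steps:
f(h, C) = 7/3 (f(h, C) = (5 + 2)/3 = (⅓)*7 = 7/3)
V = ⅓ (V = 7/3 - 1*2 = 7/3 - 2 = ⅓ ≈ 0.33333)
y(Y, z) = z/Y (y(Y, z) = (2*z)/((2*Y)) = (2*z)*(1/(2*Y)) = z/Y)
q = 144 (q = 9 - 3*(-45) = 9 + 135 = 144)
A = -8/7 ≈ -1.1429
s(R) = -⅓ + R (s(R) = R - 1*⅓ = R - ⅓ = -⅓ + R)
q + s(A) = 144 + (-⅓ - 8/7) = 144 - 31/21 = 2993/21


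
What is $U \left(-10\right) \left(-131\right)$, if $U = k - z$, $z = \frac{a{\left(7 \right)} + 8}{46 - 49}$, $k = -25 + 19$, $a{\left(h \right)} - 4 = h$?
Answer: $\frac{1310}{3} \approx 436.67$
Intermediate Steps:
$a{\left(h \right)} = 4 + h$
$k = -6$
$z = - \frac{19}{3}$ ($z = \frac{\left(4 + 7\right) + 8}{46 - 49} = \frac{11 + 8}{-3} = 19 \left(- \frac{1}{3}\right) = - \frac{19}{3} \approx -6.3333$)
$U = \frac{1}{3}$ ($U = -6 - - \frac{19}{3} = -6 + \frac{19}{3} = \frac{1}{3} \approx 0.33333$)
$U \left(-10\right) \left(-131\right) = \frac{1}{3} \left(-10\right) \left(-131\right) = \left(- \frac{10}{3}\right) \left(-131\right) = \frac{1310}{3}$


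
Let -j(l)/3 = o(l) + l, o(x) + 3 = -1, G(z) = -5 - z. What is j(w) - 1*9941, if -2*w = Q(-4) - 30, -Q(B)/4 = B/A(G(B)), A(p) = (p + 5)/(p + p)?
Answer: -9986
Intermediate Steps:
o(x) = -4 (o(x) = -3 - 1 = -4)
A(p) = (5 + p)/(2*p) (A(p) = (5 + p)/((2*p)) = (5 + p)*(1/(2*p)) = (5 + p)/(2*p))
Q(B) = -40 - 8*B (Q(B) = -4*B/((5 + (-5 - B))/(2*(-5 - B))) = -4*B/((-B)/(2*(-5 - B))) = -4*B/((-B/(2*(-5 - B)))) = -4*B*(-2*(-5 - B)/B) = -4*(10 + 2*B) = -40 - 8*B)
w = 19 (w = -((-40 - 8*(-4)) - 30)/2 = -((-40 + 32) - 30)/2 = -(-8 - 30)/2 = -½*(-38) = 19)
j(l) = 12 - 3*l (j(l) = -3*(-4 + l) = 12 - 3*l)
j(w) - 1*9941 = (12 - 3*19) - 1*9941 = (12 - 57) - 9941 = -45 - 9941 = -9986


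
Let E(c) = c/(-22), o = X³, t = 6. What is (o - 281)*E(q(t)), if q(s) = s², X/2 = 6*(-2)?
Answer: 253890/11 ≈ 23081.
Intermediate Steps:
X = -24 (X = 2*(6*(-2)) = 2*(-12) = -24)
o = -13824 (o = (-24)³ = -13824)
E(c) = -c/22 (E(c) = c*(-1/22) = -c/22)
(o - 281)*E(q(t)) = (-13824 - 281)*(-1/22*6²) = -(-14105)*36/22 = -14105*(-18/11) = 253890/11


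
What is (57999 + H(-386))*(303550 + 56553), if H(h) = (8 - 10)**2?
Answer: 20887054309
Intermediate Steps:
H(h) = 4 (H(h) = (-2)**2 = 4)
(57999 + H(-386))*(303550 + 56553) = (57999 + 4)*(303550 + 56553) = 58003*360103 = 20887054309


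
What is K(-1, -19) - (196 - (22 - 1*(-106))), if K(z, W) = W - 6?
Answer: -93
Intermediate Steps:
K(z, W) = -6 + W
K(-1, -19) - (196 - (22 - 1*(-106))) = (-6 - 19) - (196 - (22 - 1*(-106))) = -25 - (196 - (22 + 106)) = -25 - (196 - 1*128) = -25 - (196 - 128) = -25 - 1*68 = -25 - 68 = -93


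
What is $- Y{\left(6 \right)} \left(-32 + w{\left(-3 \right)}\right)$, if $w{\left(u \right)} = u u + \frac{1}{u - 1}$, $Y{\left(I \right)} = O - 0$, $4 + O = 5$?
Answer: $\frac{93}{4} \approx 23.25$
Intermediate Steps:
$O = 1$ ($O = -4 + 5 = 1$)
$Y{\left(I \right)} = 1$ ($Y{\left(I \right)} = 1 - 0 = 1 + 0 = 1$)
$w{\left(u \right)} = u^{2} + \frac{1}{-1 + u}$
$- Y{\left(6 \right)} \left(-32 + w{\left(-3 \right)}\right) = - 1 \left(-32 + \frac{1 + \left(-3\right)^{3} - \left(-3\right)^{2}}{-1 - 3}\right) = - 1 \left(-32 + \frac{1 - 27 - 9}{-4}\right) = - 1 \left(-32 - \frac{1 - 27 - 9}{4}\right) = - 1 \left(-32 - - \frac{35}{4}\right) = - 1 \left(-32 + \frac{35}{4}\right) = - \frac{1 \left(-93\right)}{4} = \left(-1\right) \left(- \frac{93}{4}\right) = \frac{93}{4}$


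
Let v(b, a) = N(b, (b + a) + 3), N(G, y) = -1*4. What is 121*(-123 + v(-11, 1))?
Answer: -15367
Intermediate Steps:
N(G, y) = -4
v(b, a) = -4
121*(-123 + v(-11, 1)) = 121*(-123 - 4) = 121*(-127) = -15367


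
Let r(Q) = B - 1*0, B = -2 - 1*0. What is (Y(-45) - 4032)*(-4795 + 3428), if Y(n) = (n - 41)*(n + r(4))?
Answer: -13670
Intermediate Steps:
B = -2 (B = -2 + 0 = -2)
r(Q) = -2 (r(Q) = -2 - 1*0 = -2 + 0 = -2)
Y(n) = (-41 + n)*(-2 + n) (Y(n) = (n - 41)*(n - 2) = (-41 + n)*(-2 + n))
(Y(-45) - 4032)*(-4795 + 3428) = ((82 + (-45)**2 - 43*(-45)) - 4032)*(-4795 + 3428) = ((82 + 2025 + 1935) - 4032)*(-1367) = (4042 - 4032)*(-1367) = 10*(-1367) = -13670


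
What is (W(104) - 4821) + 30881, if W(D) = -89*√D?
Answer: 26060 - 178*√26 ≈ 25152.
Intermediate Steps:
(W(104) - 4821) + 30881 = (-178*√26 - 4821) + 30881 = (-4821 - 178*√26) + 30881 = 26060 - 178*√26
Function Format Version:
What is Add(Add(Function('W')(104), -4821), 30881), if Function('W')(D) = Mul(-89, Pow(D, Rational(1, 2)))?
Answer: Add(26060, Mul(-178, Pow(26, Rational(1, 2)))) ≈ 25152.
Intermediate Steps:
Add(Add(Function('W')(104), -4821), 30881) = Add(Add(Mul(-89, Pow(104, Rational(1, 2))), -4821), 30881) = Add(Add(Mul(-89, Mul(2, Pow(26, Rational(1, 2)))), -4821), 30881) = Add(Add(Mul(-178, Pow(26, Rational(1, 2))), -4821), 30881) = Add(Add(-4821, Mul(-178, Pow(26, Rational(1, 2)))), 30881) = Add(26060, Mul(-178, Pow(26, Rational(1, 2))))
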